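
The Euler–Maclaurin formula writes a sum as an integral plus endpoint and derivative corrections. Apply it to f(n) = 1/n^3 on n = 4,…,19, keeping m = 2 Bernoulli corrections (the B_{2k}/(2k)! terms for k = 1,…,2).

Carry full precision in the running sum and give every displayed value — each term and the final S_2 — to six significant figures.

∫_4^19 1/x^3 dx evaluates to 0.0298650.
½[f(4) + f(19)] = ½[0.0156250 + 0.000145794] = 0.00788540.
So far: 0.0377504.
Order-1 term: 1/12 · (-2.30201e-05 − (-0.0117188)) = 0.000974644.
After k=1: 0.0387250.
Order-2 term: −1/720 · (-1.27535e-06 − (-0.0146484)) = -2.03433e-05.

S_2 ≈ 0.0387047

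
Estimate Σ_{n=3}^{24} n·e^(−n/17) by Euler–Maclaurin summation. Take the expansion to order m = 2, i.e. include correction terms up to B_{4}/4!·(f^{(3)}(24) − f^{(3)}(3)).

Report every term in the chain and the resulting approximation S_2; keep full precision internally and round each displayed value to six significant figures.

Integral: ∫_3^24 x·e^(−x/17) dx = 115.128.
Endpoint term: (f(3) + f(24))/2 = (2.51467 + 5.84911)/2 = 4.18189.
Running total after boundary: 119.310.
Order-1 term: 1/12 · (-0.100352 − 0.690302) = -0.0658878.
Partial sum through k=1: 119.244.
Order-2 term: −1/720 · (0.00133935 − 0.00818944) = 9.51401e-06.

S_2 ≈ 119.244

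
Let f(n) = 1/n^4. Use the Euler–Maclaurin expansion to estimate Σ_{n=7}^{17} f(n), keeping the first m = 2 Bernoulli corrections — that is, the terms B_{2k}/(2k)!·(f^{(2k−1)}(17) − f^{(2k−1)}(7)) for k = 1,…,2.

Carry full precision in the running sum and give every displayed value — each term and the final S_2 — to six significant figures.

∫_7^17 1/x^4 dx evaluates to 0.000903970.
½[f(7) + f(17)] = ½[0.000416493 + 1.19730e-05] = 0.000214233.
So far: 0.00111820.
Correction k=1: B_{2}/2! · (f^{(1)}(17) − f^{(1)}(7)) = 1/12 · (-2.81719e-06 − (-0.000237996)) = 1.95982e-05.
Running total after k=1: 0.00113780.
Correction k=2: B_{4}/4! · (f^{(3)}(17) − f^{(3)}(7)) = −1/720 · (-2.92441e-07 − (-0.000145712)) = -2.01971e-07.

S_2 ≈ 0.00113760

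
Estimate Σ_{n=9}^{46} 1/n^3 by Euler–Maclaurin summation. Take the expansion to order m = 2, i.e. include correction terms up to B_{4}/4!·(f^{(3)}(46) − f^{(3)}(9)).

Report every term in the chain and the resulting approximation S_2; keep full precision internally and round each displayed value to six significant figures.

S_2 ≈ 0.00666544

Integral: ∫_9^46 1/x^3 dx = 0.00593654.
Endpoint term: (f(9) + f(46))/2 = (0.00137174 + 1.02737e-05)/2 = 0.000691008.
So far: 0.00662755.
k=1: B_{2}/(2)! × [f^{(1)}(46) − f^{(1)}(9)] = 1/12 × (-6.70023e-07 − (-0.000457247)) = 3.80481e-05.
After k=1: 0.00666560.
k=2: B_{4}/(4)! × [f^{(3)}(46) − f^{(3)}(9)] = −1/720 × (-6.33292e-09 − (-0.000112901)) = -1.56798e-07.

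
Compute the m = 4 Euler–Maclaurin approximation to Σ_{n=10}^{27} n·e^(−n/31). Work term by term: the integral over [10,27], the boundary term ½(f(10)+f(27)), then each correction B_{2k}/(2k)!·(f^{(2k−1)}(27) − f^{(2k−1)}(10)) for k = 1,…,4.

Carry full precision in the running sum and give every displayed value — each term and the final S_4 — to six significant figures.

S_4 ≈ 177.246

The integral term ∫_10^27 x·e^(−x/31) dx = 168.010.
½[f(10) + f(27)] = ½[7.24278 + 11.3008] = 9.27176.
So far: 177.282.
Correction k=1: B_{2}/2! · (f^{(1)}(27) − f^{(1)}(10)) = 1/12 · (0.0540060 − 0.490640) = -0.0363861.
Running total after k=1: 177.246.
Correction k=2: B_{4}/4! · (f^{(3)}(27) − f^{(3)}(10)) = −1/720 · (0.000927262 − 0.00201789) = 1.51476e-06.
Running total after k=2: 177.246.
Correction k=3: B_{6}/6! · (f^{(5)}(27) − f^{(5)}(10)) = 1/30240 · (1.87131e-06 − 3.66830e-06) = -5.94243e-11.
Running total after k=3: 177.246.
Correction k=4: B_{8}/8! · (f^{(7)}(27) − f^{(7)}(10)) = −1/1209600 · (2.89045e-09 − 5.44933e-09) = 2.11548e-15.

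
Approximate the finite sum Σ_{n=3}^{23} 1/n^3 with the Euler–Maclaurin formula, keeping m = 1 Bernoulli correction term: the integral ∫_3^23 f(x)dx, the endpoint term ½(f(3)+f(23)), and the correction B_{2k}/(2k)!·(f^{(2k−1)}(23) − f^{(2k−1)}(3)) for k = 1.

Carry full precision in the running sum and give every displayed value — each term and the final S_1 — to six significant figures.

Integral: ∫_3^23 1/x^3 dx = 0.0546104.
½[f(3) + f(23)] = ½[0.0370370 + 8.21895e-05] = 0.0185596.
Running total after boundary: 0.0731700.
Order-1 term: 1/12 · (-1.07204e-05 − (-0.0370370)) = 0.00308553.

S_1 ≈ 0.0762555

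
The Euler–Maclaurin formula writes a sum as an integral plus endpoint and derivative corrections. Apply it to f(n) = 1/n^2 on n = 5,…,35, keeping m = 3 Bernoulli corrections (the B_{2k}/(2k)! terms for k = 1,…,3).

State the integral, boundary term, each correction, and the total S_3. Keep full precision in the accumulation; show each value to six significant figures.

S_3 ≈ 0.193156

∫_5^35 1/x^2 dx evaluates to 0.171429.
Endpoint term: (f(5) + f(35))/2 = (0.0400000 + 0.000816327)/2 = 0.0204082.
Running total after boundary: 0.191837.
Correction k=1: B_{2}/2! · (f^{(1)}(35) − f^{(1)}(5)) = 1/12 · (-4.66472e-05 − (-0.0160000)) = 0.00132945.
Running total after k=1: 0.193166.
Correction k=2: B_{4}/4! · (f^{(3)}(35) − f^{(3)}(5)) = −1/720 · (-4.56952e-07 − (-0.00768000)) = -1.06660e-05.
Running total after k=2: 0.193156.
Correction k=3: B_{6}/6! · (f^{(5)}(35) − f^{(5)}(5)) = 1/30240 · (-1.11907e-08 − (-0.00921600)) = 3.04762e-07.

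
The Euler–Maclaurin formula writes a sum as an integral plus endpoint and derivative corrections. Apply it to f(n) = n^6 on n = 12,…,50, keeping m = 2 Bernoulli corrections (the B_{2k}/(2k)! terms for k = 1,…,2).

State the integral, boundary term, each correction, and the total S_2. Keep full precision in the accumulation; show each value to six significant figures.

Integral: ∫_12^50 x^6 dx = 1.11602e+11.
½[f(12) + f(50)] = ½[2.98598e+06 + 1.56250e+10] = 7.81399e+09.
Integral + boundary = 1.19416e+11.
Order-1 term: 1/12 · (1.87500e+09 − 1.49299e+06) = 1.56126e+08.
Running total after k=1: 1.19572e+11.
Order-2 term: −1/720 · (1.50000e+07 − 207360) = -20545.3.

S_2 ≈ 1.19572e+11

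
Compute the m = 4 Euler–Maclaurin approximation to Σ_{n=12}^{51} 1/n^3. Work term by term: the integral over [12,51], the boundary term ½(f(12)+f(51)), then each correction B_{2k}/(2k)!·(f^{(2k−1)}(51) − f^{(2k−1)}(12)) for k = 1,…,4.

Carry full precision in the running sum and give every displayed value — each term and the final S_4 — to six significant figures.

S_4 ≈ 0.00358510

The integral term ∫_12^51 1/x^3 dx = 0.00327999.
Boundary: ½(f(12) + f(51)) = ½(0.000578704 + 7.53858e-06) = 0.000293121.
So far: 0.00357311.
Correction k=1: B_{2}/2! · (f^{(1)}(51) − f^{(1)}(12)) = 1/12 · (-4.43446e-07 − (-0.000144676)) = 1.20194e-05.
Running total after k=1: 0.00358513.
Correction k=2: B_{4}/4! · (f^{(3)}(51) − f^{(3)}(12)) = −1/720 · (-3.40981e-09 − (-2.00939e-05)) = -2.79034e-08.
Running total after k=2: 0.00358510.
Correction k=3: B_{6}/6! · (f^{(5)}(51) − f^{(5)}(12)) = 1/30240 · (-5.50604e-11 − (-5.86071e-06)) = 1.93805e-10.
Running total after k=3: 0.00358510.
Correction k=4: B_{8}/8! · (f^{(7)}(51) − f^{(7)}(12)) = −1/1209600 · (-1.52416e-12 − (-2.93036e-06)) = -2.42258e-12.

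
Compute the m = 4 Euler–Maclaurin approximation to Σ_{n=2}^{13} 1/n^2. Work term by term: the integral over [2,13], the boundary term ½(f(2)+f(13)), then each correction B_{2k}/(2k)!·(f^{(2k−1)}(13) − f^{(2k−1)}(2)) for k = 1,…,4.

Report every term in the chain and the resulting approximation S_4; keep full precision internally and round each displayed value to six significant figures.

∫_2^13 1/x^2 dx evaluates to 0.423077.
Endpoint term: (f(2) + f(13))/2 = (0.250000 + 0.00591716)/2 = 0.127959.
Running total after boundary: 0.551036.
k=1: B_{2}/(2)! × [f^{(1)}(13) − f^{(1)}(2)] = 1/12 × (-0.000910332 − (-0.250000)) = 0.0207575.
After k=1: 0.571793.
k=2: B_{4}/(4)! × [f^{(3)}(13) − f^{(3)}(2)] = −1/720 × (-6.46390e-05 − (-0.750000)) = -0.00104158.
After k=2: 0.570751.
k=3: B_{6}/(6)! × [f^{(5)}(13) − f^{(5)}(2)] = 1/30240 × (-1.14744e-05 − (-5.62500)) = 0.000186012.
After k=3: 0.570937.
k=4: B_{8}/(8)! × [f^{(7)}(13) − f^{(7)}(2)] = −1/1209600 × (-3.80216e-06 − (-78.7500)) = -6.51042e-05.

S_4 ≈ 0.570872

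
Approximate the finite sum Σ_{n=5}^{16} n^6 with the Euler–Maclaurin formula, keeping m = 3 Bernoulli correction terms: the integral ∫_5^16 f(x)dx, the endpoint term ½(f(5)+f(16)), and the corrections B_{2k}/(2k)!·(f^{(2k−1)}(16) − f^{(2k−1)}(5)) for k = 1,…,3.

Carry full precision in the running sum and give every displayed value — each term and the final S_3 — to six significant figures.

S_3 ≈ 4.72552e+07

Integral: ∫_5^16 x^6 dx = 3.83368e+07.
Boundary: ½(f(5) + f(16)) = ½(15625.0 + 1.67772e+07) = 8.39642e+06.
So far: 4.67332e+07.
k=1: B_{2}/(2)! × [f^{(1)}(16) − f^{(1)}(5)] = 1/12 × (6.29146e+06 − 18750.0) = 522726.
Partial sum through k=1: 4.72559e+07.
k=2: B_{4}/(4)! × [f^{(3)}(16) − f^{(3)}(5)] = −1/720 × (491520 − 15000.0) = -661.833.
Partial sum through k=2: 4.72552e+07.
k=3: B_{6}/(6)! × [f^{(5)}(16) − f^{(5)}(5)] = 1/30240 × (11520.0 − 3600.00) = 0.261905.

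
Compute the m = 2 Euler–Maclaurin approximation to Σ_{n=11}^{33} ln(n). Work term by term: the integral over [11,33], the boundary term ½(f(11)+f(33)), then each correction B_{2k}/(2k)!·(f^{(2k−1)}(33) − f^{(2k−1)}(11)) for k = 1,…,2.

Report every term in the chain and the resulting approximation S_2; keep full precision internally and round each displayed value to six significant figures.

Integral: ∫_11^33 ln(x) dx = 67.0079.
Boundary: ½(f(11) + f(33)) = ½(2.39790 + 3.49651) = 2.94720.
Running total after boundary: 69.9551.
k=1: B_{2}/(2)! × [f^{(1)}(33) − f^{(1)}(11)] = 1/12 × (0.0303030 − 0.0909091) = -0.00505051.
Partial sum through k=1: 69.9501.
k=2: B_{4}/(4)! × [f^{(3)}(33) − f^{(3)}(11)] = −1/720 × (5.56529e-05 − 0.00150263) = 2.00969e-06.

S_2 ≈ 69.9501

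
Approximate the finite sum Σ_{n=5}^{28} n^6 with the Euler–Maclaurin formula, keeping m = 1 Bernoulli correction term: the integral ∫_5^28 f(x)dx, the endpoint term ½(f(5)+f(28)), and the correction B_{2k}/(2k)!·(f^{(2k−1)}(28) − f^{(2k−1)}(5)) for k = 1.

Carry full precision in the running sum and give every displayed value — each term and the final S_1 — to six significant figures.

S_1 ≈ 2.17711e+09

The integral term ∫_5^28 x^6 dx = 1.92755e+09.
Boundary: ½(f(5) + f(28)) = ½(15625.0 + 4.81890e+08) = 2.40953e+08.
Integral + boundary = 2.16850e+09.
Correction k=1: B_{2}/2! · (f^{(1)}(28) − f^{(1)}(5)) = 1/12 · (1.03262e+08 − 18750.0) = 8.60362e+06.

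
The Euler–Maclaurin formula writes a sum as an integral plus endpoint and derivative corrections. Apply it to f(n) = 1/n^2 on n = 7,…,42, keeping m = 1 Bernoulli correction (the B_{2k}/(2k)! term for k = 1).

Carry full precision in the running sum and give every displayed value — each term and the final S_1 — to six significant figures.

The integral term ∫_7^42 1/x^2 dx = 0.119048.
½[f(7) + f(42)] = ½[0.0204082 + 0.000566893] = 0.0104875.
So far: 0.129535.
k=1: B_{2}/(2)! × [f^{(1)}(42) − f^{(1)}(7)] = 1/12 × (-2.69949e-05 − (-0.00583090)) = 0.000483659.

S_1 ≈ 0.130019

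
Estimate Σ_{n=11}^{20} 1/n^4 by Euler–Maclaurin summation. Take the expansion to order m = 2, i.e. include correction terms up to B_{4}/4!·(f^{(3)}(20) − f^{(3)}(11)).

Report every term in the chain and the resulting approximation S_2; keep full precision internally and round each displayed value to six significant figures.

S_2 ≈ 0.000248004

Integral: ∫_11^20 1/x^4 dx = 0.000208772.
Endpoint term: (f(11) + f(20))/2 = (6.83013e-05 + 6.25000e-06)/2 = 3.72757e-05.
Integral + boundary = 0.000246047.
k=1: B_{2}/(2)! × [f^{(1)}(20) − f^{(1)}(11)] = 1/12 × (-1.25000e-06 − (-2.48369e-05)) = 1.96557e-06.
Running total after k=1: 0.000248013.
k=2: B_{4}/(4)! × [f^{(3)}(20) − f^{(3)}(11)] = −1/720 × (-9.37500e-08 − (-6.15790e-06)) = -8.42243e-09.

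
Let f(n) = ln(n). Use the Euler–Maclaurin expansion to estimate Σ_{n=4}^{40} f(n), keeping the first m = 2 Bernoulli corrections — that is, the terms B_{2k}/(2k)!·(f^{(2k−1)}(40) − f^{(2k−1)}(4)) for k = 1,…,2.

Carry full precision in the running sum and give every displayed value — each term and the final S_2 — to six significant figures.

Integral: ∫_4^40 ln(x) dx = 106.010.
Endpoint term: (f(4) + f(40))/2 = (1.38629 + 3.68888)/2 = 2.53759.
Integral + boundary = 108.548.
Correction k=1: B_{2}/2! · (f^{(1)}(40) − f^{(1)}(4)) = 1/12 · (0.0250000 − 0.250000) = -0.0187500.
Running total after k=1: 108.529.
Correction k=2: B_{4}/4! · (f^{(3)}(40) − f^{(3)}(4)) = −1/720 · (3.12500e-05 − 0.0312500) = 4.33594e-05.

S_2 ≈ 108.529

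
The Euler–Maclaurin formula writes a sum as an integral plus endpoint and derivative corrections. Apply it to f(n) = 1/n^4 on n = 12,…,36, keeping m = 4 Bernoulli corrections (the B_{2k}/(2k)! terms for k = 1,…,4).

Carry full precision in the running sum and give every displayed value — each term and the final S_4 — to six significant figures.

Integral: ∫_12^36 1/x^4 dx = 0.000185757.
½[f(12) + f(36)] = ½[4.82253e-05 + 5.95374e-07] = 2.44103e-05.
Integral + boundary = 0.000210167.
Correction k=1: B_{2}/2! · (f^{(1)}(36) − f^{(1)}(12)) = 1/12 · (-6.61527e-08 − (-1.60751e-05)) = 1.33408e-06.
Partial sum through k=1: 0.000211501.
Correction k=2: B_{4}/4! · (f^{(3)}(36) − f^{(3)}(12)) = −1/720 · (-1.53131e-09 − (-3.34898e-06)) = -4.64923e-09.
Partial sum through k=2: 0.000211497.
Correction k=3: B_{6}/6! · (f^{(5)}(36) − f^{(5)}(12)) = 1/30240 · (-6.61678e-11 − (-1.30238e-06)) = 4.30660e-11.
Partial sum through k=3: 0.000211497.
Correction k=4: B_{8}/8! · (f^{(7)}(36) − f^{(7)}(12)) = −1/1209600 · (-4.59499e-12 − (-8.13988e-07)) = -6.72936e-13.

S_4 ≈ 0.000211497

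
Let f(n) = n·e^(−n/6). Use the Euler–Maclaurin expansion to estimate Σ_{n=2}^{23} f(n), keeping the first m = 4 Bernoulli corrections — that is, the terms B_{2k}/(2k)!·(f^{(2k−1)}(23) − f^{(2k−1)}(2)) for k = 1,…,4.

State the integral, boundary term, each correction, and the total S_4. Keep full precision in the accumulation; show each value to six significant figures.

S_4 ≈ 31.5491

∫_2^23 x·e^(−x/6) dx evaluates to 30.6286.
½[f(2) + f(23)] = ½[1.43306 + 0.497660] = 0.965361.
Running total after boundary: 31.5940.
Order-1 term: 1/12 · (-0.0613059 − 0.477688) = -0.0449161.
Running total after k=1: 31.5490.
Order-2 term: −1/720 · (-0.000500865 − 0.0530764) = 7.44129e-05.
Running total after k=2: 31.5491.
Order-3 term: 1/30240 · (1.94781e-05 − 0.00258010) = -8.46767e-08.
Running total after k=3: 31.5491.
Order-4 term: −1/1209600 · (1.46859e-06 − 0.000102385) = 8.34296e-11.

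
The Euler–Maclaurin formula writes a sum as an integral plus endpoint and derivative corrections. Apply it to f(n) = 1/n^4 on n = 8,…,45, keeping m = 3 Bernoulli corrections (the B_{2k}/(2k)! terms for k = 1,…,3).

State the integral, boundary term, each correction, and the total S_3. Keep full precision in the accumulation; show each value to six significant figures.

∫_8^45 1/x^4 dx evaluates to 0.000647384.
½[f(8) + f(45)] = ½[0.000244141 + 2.43865e-07] = 0.000122192.
Integral + boundary = 0.000769576.
k=1: B_{2}/(2)! × [f^{(1)}(45) − f^{(1)}(8)] = 1/12 × (-2.16769e-08 − (-0.000122070)) = 1.01707e-05.
After k=1: 0.000779747.
k=2: B_{4}/(4)! × [f^{(3)}(45) − f^{(3)}(8)] = −1/720 × (-3.21139e-10 − (-5.72205e-05)) = -7.94724e-08.
After k=2: 0.000779667.
k=3: B_{6}/(6)! × [f^{(5)}(45) − f^{(5)}(8)] = 1/30240 × (-8.88089e-12 − (-5.00679e-05)) = 1.65568e-09.

S_3 ≈ 0.000779669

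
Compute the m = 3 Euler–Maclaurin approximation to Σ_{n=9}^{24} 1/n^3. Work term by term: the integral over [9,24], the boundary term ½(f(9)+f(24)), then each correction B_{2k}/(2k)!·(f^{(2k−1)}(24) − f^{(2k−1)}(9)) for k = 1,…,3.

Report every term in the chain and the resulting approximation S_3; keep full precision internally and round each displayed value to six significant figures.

S_3 ≈ 0.00606402

∫_9^24 1/x^3 dx evaluates to 0.00530478.
Endpoint term: (f(9) + f(24))/2 = (0.00137174 + 7.23380e-05)/2 = 0.000722040.
Running total after boundary: 0.00602682.
k=1: B_{2}/(2)! × [f^{(1)}(24) − f^{(1)}(9)] = 1/12 × (-9.04225e-06 − (-0.000457247)) = 3.73504e-05.
Running total after k=1: 0.00606417.
k=2: B_{4}/(4)! × [f^{(3)}(24) − f^{(3)}(9)] = −1/720 × (-3.13967e-07 − (-0.000112901)) = -1.56370e-07.
Running total after k=2: 0.00606402.
k=3: B_{6}/(6)! × [f^{(5)}(24) − f^{(5)}(9)] = 1/30240 × (-2.28934e-08 − (-5.85410e-05)) = 1.93512e-09.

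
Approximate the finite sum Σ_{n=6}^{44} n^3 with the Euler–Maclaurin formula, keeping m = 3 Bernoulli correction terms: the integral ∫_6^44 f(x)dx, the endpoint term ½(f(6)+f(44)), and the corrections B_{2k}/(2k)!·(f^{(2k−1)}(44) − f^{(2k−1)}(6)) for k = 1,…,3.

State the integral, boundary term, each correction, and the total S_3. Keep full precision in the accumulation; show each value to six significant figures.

The integral term ∫_6^44 x^3 dx = 936700.
Endpoint term: (f(6) + f(44))/2 = (216.000 + 85184.0)/2 = 42700.0.
Running total after boundary: 979400.
Order-1 term: 1/12 · (5808.00 − 108.000) = 475.000.
Partial sum through k=1: 979875.
Order-2 term: −1/720 · (6.00000 − 6.00000) = 0.00000.
Partial sum through k=2: 979875.
Order-3 term: 1/30240 · (0.00000 − 0.00000) = 0.00000.

S_3 ≈ 979875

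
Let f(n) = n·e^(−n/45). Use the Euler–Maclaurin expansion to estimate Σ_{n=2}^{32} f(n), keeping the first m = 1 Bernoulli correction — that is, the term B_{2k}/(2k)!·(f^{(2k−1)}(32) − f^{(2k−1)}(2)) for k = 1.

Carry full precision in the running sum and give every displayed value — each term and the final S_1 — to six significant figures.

S_1 ≈ 330.153

The integral term ∫_2^32 x·e^(−x/45) dx = 321.403.
½[f(2) + f(32)] = ½[1.91306 + 15.7151] = 8.81410.
So far: 330.217.
Correction k=1: B_{2}/2! · (f^{(1)}(32) − f^{(1)}(2)) = 1/12 · (0.141873 − 0.914016) = -0.0643453.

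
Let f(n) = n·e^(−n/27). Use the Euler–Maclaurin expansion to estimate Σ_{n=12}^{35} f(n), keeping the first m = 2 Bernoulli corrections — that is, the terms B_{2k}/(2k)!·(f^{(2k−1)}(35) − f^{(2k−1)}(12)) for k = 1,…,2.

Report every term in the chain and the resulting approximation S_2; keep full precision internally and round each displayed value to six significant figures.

S_2 ≈ 225.850

Integral: ∫_12^35 x·e^(−x/27) dx = 217.252.
Endpoint term: (f(12) + f(35))/2 = (7.69416 + 9.57401)/2 = 8.63409.
So far: 225.886.
k=1: B_{2}/(2)! × [f^{(1)}(35) − f^{(1)}(12)] = 1/12 × (-0.0810498 − 0.356211) = -0.0364384.
Partial sum through k=1: 225.850.
k=2: B_{4}/(4)! × [f^{(3)}(35) − f^{(3)}(12)] = −1/720 × (0.000639282 − 0.00224770) = 2.23391e-06.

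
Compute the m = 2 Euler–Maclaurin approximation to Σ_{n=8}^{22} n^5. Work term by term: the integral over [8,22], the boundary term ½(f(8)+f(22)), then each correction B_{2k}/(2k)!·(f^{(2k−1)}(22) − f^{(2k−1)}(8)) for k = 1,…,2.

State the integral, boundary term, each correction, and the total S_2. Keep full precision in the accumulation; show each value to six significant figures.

S_2 ≈ 2.15420e+07

∫_8^22 x^5 dx evaluates to 1.88530e+07.
Endpoint term: (f(8) + f(22))/2 = (32768.0 + 5.15363e+06)/2 = 2.59320e+06.
Integral + boundary = 2.14462e+07.
k=1: B_{2}/(2)! × [f^{(1)}(22) − f^{(1)}(8)] = 1/12 × (1.17128e+06 − 20480.0) = 95900.0.
Running total after k=1: 2.15421e+07.
k=2: B_{4}/(4)! × [f^{(3)}(22) − f^{(3)}(8)] = −1/720 × (29040.0 − 3840.00) = -35.0000.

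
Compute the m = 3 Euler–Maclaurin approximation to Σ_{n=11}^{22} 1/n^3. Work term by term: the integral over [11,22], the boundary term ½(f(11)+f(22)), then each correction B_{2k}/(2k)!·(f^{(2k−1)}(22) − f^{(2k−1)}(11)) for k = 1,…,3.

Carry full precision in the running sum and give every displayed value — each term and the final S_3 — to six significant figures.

The integral term ∫_11^22 1/x^3 dx = 0.00309917.
Endpoint term: (f(11) + f(22))/2 = (0.000751315 + 9.39144e-05)/2 = 0.000422615.
Integral + boundary = 0.00352179.
Order-1 term: 1/12 · (-1.28065e-05 − (-0.000204904)) = 1.60081e-05.
Running total after k=1: 0.00353780.
Order-2 term: −1/720 · (-5.29194e-07 − (-3.38684e-05)) = -4.63045e-08.
Running total after k=2: 0.00353775.
Order-3 term: 1/30240 · (-4.59218e-08 − (-1.17560e-05)) = 3.87238e-10.

S_3 ≈ 0.00353775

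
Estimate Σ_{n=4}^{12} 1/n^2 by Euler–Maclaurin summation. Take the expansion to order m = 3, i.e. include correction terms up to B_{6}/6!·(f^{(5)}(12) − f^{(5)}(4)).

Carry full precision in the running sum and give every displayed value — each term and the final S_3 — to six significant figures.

The integral term ∫_4^12 1/x^2 dx = 0.166667.
½[f(4) + f(12)] = ½[0.0625000 + 0.00694444] = 0.0347222.
Running total after boundary: 0.201389.
Correction k=1: B_{2}/2! · (f^{(1)}(12) − f^{(1)}(4)) = 1/12 · (-0.00115741 − (-0.0312500)) = 0.00250772.
After k=1: 0.203897.
Correction k=2: B_{4}/4! · (f^{(3)}(12) − f^{(3)}(4)) = −1/720 · (-9.64506e-05 − (-0.0234375)) = -3.24181e-05.
After k=2: 0.203864.
Correction k=3: B_{6}/6! · (f^{(5)}(12) − f^{(5)}(4)) = 1/30240 · (-2.00939e-05 − (-0.0439453)) = 1.45255e-06.

S_3 ≈ 0.203866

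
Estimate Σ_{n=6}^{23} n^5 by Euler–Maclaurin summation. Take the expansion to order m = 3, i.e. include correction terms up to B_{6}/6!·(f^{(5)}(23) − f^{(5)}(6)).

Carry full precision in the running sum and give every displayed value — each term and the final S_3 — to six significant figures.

Integral: ∫_6^23 x^5 dx = 2.46649e+07.
½[f(6) + f(23)] = ½[7776.00 + 6.43634e+06] = 3.22206e+06.
Integral + boundary = 2.78869e+07.
Order-1 term: 1/12 · (1.39920e+06 − 6480.00) = 116060.
Partial sum through k=1: 2.80030e+07.
Order-2 term: −1/720 · (31740.0 − 2160.00) = -41.0833.
Partial sum through k=2: 2.80030e+07.
Order-3 term: 1/30240 · (120.000 − 120.000) = 0.00000.

S_3 ≈ 2.80030e+07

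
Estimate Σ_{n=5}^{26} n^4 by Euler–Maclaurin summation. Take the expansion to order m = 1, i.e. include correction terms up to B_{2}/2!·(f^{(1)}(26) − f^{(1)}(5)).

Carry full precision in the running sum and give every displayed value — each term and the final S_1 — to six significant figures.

Integral: ∫_5^26 x^4 dx = 2.37565e+06.
½[f(5) + f(26)] = ½[625.000 + 456976] = 228800.
So far: 2.60445e+06.
k=1: B_{2}/(2)! × [f^{(1)}(26) − f^{(1)}(5)] = 1/12 × (70304.0 − 500.000) = 5817.00.

S_1 ≈ 2.61027e+06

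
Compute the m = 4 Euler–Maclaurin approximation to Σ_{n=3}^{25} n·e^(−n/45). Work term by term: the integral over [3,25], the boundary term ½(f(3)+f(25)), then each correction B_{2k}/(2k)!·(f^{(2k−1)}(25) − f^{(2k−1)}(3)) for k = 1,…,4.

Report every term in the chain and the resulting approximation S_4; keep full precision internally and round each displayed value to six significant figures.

Integral: ∫_3^25 x·e^(−x/45) dx = 213.372.
Endpoint term: (f(3) + f(25))/2 = (2.80652 + 14.3438)/2 = 8.57518.
So far: 221.947.
Correction k=1: B_{2}/2! · (f^{(1)}(25) − f^{(1)}(3)) = 1/12 · (0.255002 − 0.873140) = -0.0515115.
Partial sum through k=1: 221.895.
Correction k=2: B_{4}/4! · (f^{(3)}(25) − f^{(3)}(3)) = −1/720 · (0.000692597 − 0.00135514) = 9.20196e-07.
Partial sum through k=2: 221.895.
Correction k=3: B_{6}/6! · (f^{(5)}(25) − f^{(5)}(3)) = 1/30240 · (6.21860e-07 − 1.12548e-06) = -1.66541e-11.
Partial sum through k=3: 221.895.
Correction k=4: B_{8}/8! · (f^{(7)}(25) − f^{(7)}(3)) = −1/1209600 · (4.45283e-10 − 7.81113e-10) = 2.77638e-16.

S_4 ≈ 221.895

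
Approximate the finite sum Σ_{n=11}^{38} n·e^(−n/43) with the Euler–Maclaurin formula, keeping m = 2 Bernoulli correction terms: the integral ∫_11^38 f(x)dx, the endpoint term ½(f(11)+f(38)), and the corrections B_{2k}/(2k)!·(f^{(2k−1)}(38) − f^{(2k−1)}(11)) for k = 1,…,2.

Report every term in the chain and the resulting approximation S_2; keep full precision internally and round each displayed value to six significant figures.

The integral term ∫_11^38 x·e^(−x/43) dx = 358.569.
½[f(11) + f(38)] = ½[8.51715 + 15.7032] = 12.1102.
Running total after boundary: 370.679.
k=1: B_{2}/(2)! × [f^{(1)}(38) − f^{(1)}(11)] = 1/12 × (0.0480514 − 0.576213) = -0.0440135.
Running total after k=1: 370.635.
k=2: B_{4}/(4)! × [f^{(3)}(38) − f^{(3)}(11)] = −1/720 × (0.000472978 − 0.00114915) = 9.39133e-07.

S_2 ≈ 370.635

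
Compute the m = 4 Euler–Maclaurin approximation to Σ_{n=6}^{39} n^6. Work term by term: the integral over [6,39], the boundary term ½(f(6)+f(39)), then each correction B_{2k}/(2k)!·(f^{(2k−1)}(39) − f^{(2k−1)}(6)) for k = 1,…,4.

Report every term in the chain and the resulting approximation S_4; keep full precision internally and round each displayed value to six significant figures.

The integral term ∫_6^39 x^6 dx = 1.96044e+10.
Boundary: ½(f(6) + f(39)) = ½(46656.0 + 3.51874e+09) = 1.75940e+09.
Running total after boundary: 2.13638e+10.
k=1: B_{2}/(2)! × [f^{(1)}(39) − f^{(1)}(6)] = 1/12 × (5.41345e+08 − 46656.0) = 4.51082e+07.
Running total after k=1: 2.14089e+10.
k=2: B_{4}/(4)! × [f^{(3)}(39) − f^{(3)}(6)] = −1/720 × (7.11828e+06 − 25920.0) = -9850.50.
Running total after k=2: 2.14089e+10.
k=3: B_{6}/(6)! × [f^{(5)}(39) − f^{(5)}(6)] = 1/30240 × (28080.0 − 4320.00) = 0.785714.
Running total after k=3: 2.14089e+10.
k=4: B_{8}/(8)! × [f^{(7)}(39) − f^{(7)}(6)] = −1/1209600 × (0.00000 − 0.00000) = 0.00000.

S_4 ≈ 2.14089e+10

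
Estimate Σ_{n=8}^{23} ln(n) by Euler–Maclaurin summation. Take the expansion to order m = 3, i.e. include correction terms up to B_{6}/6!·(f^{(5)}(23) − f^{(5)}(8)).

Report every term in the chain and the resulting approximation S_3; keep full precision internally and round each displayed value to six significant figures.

S_3 ≈ 43.0815

∫_8^23 ln(x) dx evaluates to 40.4808.
Boundary: ½(f(8) + f(23)) = ½(2.07944 + 3.13549) = 2.60747.
So far: 43.0883.
Correction k=1: B_{2}/2! · (f^{(1)}(23) − f^{(1)}(8)) = 1/12 · (0.0434783 − 0.125000) = -0.00679348.
Partial sum through k=1: 43.0815.
Correction k=2: B_{4}/4! · (f^{(3)}(23) − f^{(3)}(8)) = −1/720 · (0.000164379 − 0.00390625) = 5.19704e-06.
Partial sum through k=2: 43.0815.
Correction k=3: B_{6}/6! · (f^{(5)}(23) − f^{(5)}(8)) = 1/30240 · (3.72883e-06 − 0.000732422) = -2.40970e-08.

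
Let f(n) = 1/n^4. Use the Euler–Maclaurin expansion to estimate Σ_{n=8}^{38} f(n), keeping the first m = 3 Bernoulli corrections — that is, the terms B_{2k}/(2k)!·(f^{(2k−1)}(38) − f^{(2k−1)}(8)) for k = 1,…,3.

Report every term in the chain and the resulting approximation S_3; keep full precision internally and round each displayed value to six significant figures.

S_3 ≈ 0.000777368

∫_8^38 1/x^4 dx evaluates to 0.000644967.
½[f(8) + f(38)] = ½[0.000244141 + 4.79585e-07] = 0.000122310.
So far: 0.000767277.
Order-1 term: 1/12 · (-5.04826e-08 − (-0.000122070)) = 1.01683e-05.
After k=1: 0.000777445.
Order-2 term: −1/720 · (-1.04881e-09 − (-5.72205e-05)) = -7.94714e-08.
After k=2: 0.000777366.
Order-3 term: 1/30240 · (-4.06740e-11 − (-5.00679e-05)) = 1.65568e-09.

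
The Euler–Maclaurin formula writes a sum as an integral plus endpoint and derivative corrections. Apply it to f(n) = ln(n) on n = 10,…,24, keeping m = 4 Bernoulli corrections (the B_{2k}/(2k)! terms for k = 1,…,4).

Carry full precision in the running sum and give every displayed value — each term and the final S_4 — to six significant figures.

The integral term ∫_10^24 ln(x) dx = 39.2474.
Boundary: ½(f(10) + f(24)) = ½(2.30259 + 3.17805) = 2.74032.
So far: 41.9878.
Correction k=1: B_{2}/2! · (f^{(1)}(24) − f^{(1)}(10)) = 1/12 · (0.0416667 − 0.100000) = -0.00486111.
Running total after k=1: 41.9829.
Correction k=2: B_{4}/4! · (f^{(3)}(24) − f^{(3)}(10)) = −1/720 · (0.000144676 − 0.00200000) = 2.57684e-06.
Running total after k=2: 41.9829.
Correction k=3: B_{6}/6! · (f^{(5)}(24) − f^{(5)}(10)) = 1/30240 · (3.01408e-06 − 0.000240000) = -7.83684e-09.
Running total after k=3: 41.9829.
Correction k=4: B_{8}/8! · (f^{(7)}(24) − f^{(7)}(10)) = −1/1209600 · (1.56983e-07 − 7.20000e-05) = 5.93940e-11.

S_4 ≈ 41.9829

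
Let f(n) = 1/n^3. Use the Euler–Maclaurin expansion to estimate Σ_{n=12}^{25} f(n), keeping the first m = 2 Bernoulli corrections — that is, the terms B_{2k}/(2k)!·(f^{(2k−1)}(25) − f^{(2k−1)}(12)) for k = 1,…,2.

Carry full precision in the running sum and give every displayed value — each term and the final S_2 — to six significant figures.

Integral: ∫_12^25 1/x^3 dx = 0.00267222.
Boundary: ½(f(12) + f(25)) = ½(0.000578704 + 6.40000e-05) = 0.000321352.
Integral + boundary = 0.00299357.
Correction k=1: B_{2}/2! · (f^{(1)}(25) − f^{(1)}(12)) = 1/12 · (-7.68000e-06 − (-0.000144676)) = 1.14163e-05.
Running total after k=1: 0.00300499.
Correction k=2: B_{4}/4! · (f^{(3)}(25) − f^{(3)}(12)) = −1/720 · (-2.45760e-07 − (-2.00939e-05)) = -2.75668e-08.

S_2 ≈ 0.00300496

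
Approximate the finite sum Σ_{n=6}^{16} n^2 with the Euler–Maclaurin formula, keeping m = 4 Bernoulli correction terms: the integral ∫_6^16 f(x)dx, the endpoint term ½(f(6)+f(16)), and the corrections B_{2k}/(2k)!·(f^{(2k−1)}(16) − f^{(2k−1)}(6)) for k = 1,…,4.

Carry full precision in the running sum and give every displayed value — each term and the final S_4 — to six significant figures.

The integral term ∫_6^16 x^2 dx = 1293.33.
Boundary: ½(f(6) + f(16)) = ½(36.0000 + 256.000) = 146.000.
Integral + boundary = 1439.33.
Correction k=1: B_{2}/2! · (f^{(1)}(16) − f^{(1)}(6)) = 1/12 · (32.0000 − 12.0000) = 1.66667.
After k=1: 1441.00.
Correction k=2: B_{4}/4! · (f^{(3)}(16) − f^{(3)}(6)) = −1/720 · (0.00000 − 0.00000) = 0.00000.
After k=2: 1441.00.
Correction k=3: B_{6}/6! · (f^{(5)}(16) − f^{(5)}(6)) = 1/30240 · (0.00000 − 0.00000) = 0.00000.
After k=3: 1441.00.
Correction k=4: B_{8}/8! · (f^{(7)}(16) − f^{(7)}(6)) = −1/1209600 · (0.00000 − 0.00000) = 0.00000.

S_4 ≈ 1441.00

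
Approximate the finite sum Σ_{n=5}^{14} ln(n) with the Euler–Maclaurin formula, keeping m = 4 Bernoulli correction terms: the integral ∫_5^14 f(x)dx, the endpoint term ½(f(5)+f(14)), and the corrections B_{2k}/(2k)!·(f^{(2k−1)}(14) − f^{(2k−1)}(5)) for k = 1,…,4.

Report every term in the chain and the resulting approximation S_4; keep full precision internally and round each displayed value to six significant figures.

S_4 ≈ 22.0132

Integral: ∫_5^14 ln(x) dx = 19.8996.
½[f(5) + f(14)] = ½[1.60944 + 2.63906] = 2.12425.
So far: 22.0239.
Order-1 term: 1/12 · (0.0714286 − 0.200000) = -0.0107143.
Partial sum through k=1: 22.0131.
Order-2 term: −1/720 · (0.000728863 − 0.0160000) = 2.12099e-05.
Partial sum through k=2: 22.0132.
Order-3 term: 1/30240 · (4.46243e-05 − 0.00768000) = -2.52493e-07.
Partial sum through k=3: 22.0132.
Order-4 term: −1/1209600 · (6.83024e-06 − 0.00921600) = 7.61340e-09.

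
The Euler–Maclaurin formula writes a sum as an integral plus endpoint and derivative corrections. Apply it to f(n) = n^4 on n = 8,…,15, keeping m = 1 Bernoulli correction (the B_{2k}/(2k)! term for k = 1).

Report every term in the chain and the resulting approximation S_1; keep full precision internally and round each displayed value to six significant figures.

S_1 ≈ 173636

∫_8^15 x^4 dx evaluates to 145321.
Endpoint term: (f(8) + f(15))/2 = (4096.00 + 50625.0)/2 = 27360.5.
Integral + boundary = 172682.
Order-1 term: 1/12 · (13500.0 − 2048.00) = 954.333.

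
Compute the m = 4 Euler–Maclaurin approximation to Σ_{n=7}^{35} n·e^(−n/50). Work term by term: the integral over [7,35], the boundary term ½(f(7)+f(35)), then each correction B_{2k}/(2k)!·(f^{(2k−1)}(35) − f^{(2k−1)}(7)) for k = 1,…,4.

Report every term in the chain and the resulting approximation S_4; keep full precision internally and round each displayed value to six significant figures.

The integral term ∫_7^35 x·e^(−x/50) dx = 367.183.
Endpoint term: (f(7) + f(35))/2 = (6.08551 + 17.3805)/2 = 11.7330.
So far: 378.916.
Correction k=1: B_{2}/2! · (f^{(1)}(35) − f^{(1)}(7)) = 1/12 · (0.148976 − 0.747648) = -0.0498894.
After k=1: 378.867.
Correction k=2: B_{4}/4! · (f^{(3)}(35) − f^{(3)}(7)) = −1/720 · (0.000456858 − 0.000994546) = 7.46788e-07.
After k=2: 378.867.
Correction k=3: B_{6}/6! · (f^{(5)}(35) − f^{(5)}(7)) = 1/30240 · (3.41651e-07 − 6.76013e-07) = -1.10570e-11.
After k=3: 378.867.
Correction k=4: B_{8}/8! · (f^{(7)}(35) − f^{(7)}(7)) = −1/1209600 · (2.00223e-10 − 3.81683e-10) = 1.50016e-16.

S_4 ≈ 378.867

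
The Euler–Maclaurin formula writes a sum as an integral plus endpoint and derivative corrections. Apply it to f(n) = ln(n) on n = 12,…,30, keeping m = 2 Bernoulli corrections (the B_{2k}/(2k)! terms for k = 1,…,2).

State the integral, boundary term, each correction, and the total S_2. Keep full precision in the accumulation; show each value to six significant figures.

Integral: ∫_12^30 ln(x) dx = 54.2170.
Boundary: ½(f(12) + f(30)) = ½(2.48491 + 3.40120) = 2.94305.
Running total after boundary: 57.1601.
Correction k=1: B_{2}/2! · (f^{(1)}(30) − f^{(1)}(12)) = 1/12 · (0.0333333 − 0.0833333) = -0.00416667.
After k=1: 57.1559.
Correction k=2: B_{4}/4! · (f^{(3)}(30) − f^{(3)}(12)) = −1/720 · (7.40741e-05 − 0.00115741) = 1.50463e-06.

S_2 ≈ 57.1559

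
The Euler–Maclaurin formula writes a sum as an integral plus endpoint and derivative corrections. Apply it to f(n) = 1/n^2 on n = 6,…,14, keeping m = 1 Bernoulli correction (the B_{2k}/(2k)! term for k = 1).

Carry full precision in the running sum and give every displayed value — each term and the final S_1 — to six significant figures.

S_1 ≈ 0.112389

The integral term ∫_6^14 1/x^2 dx = 0.0952381.
Boundary: ½(f(6) + f(14)) = ½(0.0277778 + 0.00510204) = 0.0164399.
Integral + boundary = 0.111678.
Order-1 term: 1/12 · (-0.000728863 − (-0.00925926)) = 0.000710866.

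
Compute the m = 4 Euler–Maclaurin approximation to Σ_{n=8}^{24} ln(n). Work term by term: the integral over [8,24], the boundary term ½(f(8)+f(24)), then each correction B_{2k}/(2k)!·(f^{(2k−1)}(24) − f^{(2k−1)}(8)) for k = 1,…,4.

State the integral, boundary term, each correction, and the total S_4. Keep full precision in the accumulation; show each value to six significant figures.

S_4 ≈ 46.2596

Integral: ∫_8^24 ln(x) dx = 43.6378.
Boundary: ½(f(8) + f(24)) = ½(2.07944 + 3.17805) = 2.62875.
So far: 46.2665.
k=1: B_{2}/(2)! × [f^{(1)}(24) − f^{(1)}(8)] = 1/12 × (0.0416667 − 0.125000) = -0.00694444.
Partial sum through k=1: 46.2596.
k=2: B_{4}/(4)! × [f^{(3)}(24) − f^{(3)}(8)] = −1/720 × (0.000144676 − 0.00390625) = 5.22441e-06.
Partial sum through k=2: 46.2596.
k=3: B_{6}/(6)! × [f^{(5)}(24) − f^{(5)}(8)] = 1/30240 × (3.01408e-06 − 0.000732422) = -2.41206e-08.
Partial sum through k=3: 46.2596.
k=4: B_{8}/(8)! × [f^{(7)}(24) − f^{(7)}(8)] = −1/1209600 × (1.56983e-07 − 0.000343323) = 2.83702e-10.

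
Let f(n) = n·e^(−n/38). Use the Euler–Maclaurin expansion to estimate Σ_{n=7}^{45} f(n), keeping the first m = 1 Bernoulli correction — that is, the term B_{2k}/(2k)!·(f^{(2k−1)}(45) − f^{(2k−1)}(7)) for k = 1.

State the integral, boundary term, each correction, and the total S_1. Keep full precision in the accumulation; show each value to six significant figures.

S_1 ≈ 466.960

The integral term ∫_7^45 x·e^(−x/38) dx = 457.226.
Endpoint term: (f(7) + f(45))/2 = (5.82232 + 13.7694)/2 = 9.79588.
So far: 467.022.
Correction k=1: B_{2}/2! · (f^{(1)}(45) − f^{(1)}(7)) = 1/12 · (-0.0563661 − 0.678542) = -0.0612423.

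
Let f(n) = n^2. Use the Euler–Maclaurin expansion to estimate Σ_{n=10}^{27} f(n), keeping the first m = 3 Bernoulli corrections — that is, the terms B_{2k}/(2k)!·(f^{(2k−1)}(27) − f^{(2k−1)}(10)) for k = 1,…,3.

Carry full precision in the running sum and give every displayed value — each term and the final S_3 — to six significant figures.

Integral: ∫_10^27 x^2 dx = 6227.67.
Endpoint term: (f(10) + f(27))/2 = (100.000 + 729.000)/2 = 414.500.
So far: 6642.17.
Order-1 term: 1/12 · (54.0000 − 20.0000) = 2.83333.
Running total after k=1: 6645.00.
Order-2 term: −1/720 · (0.00000 − 0.00000) = 0.00000.
Running total after k=2: 6645.00.
Order-3 term: 1/30240 · (0.00000 − 0.00000) = 0.00000.

S_3 ≈ 6645.00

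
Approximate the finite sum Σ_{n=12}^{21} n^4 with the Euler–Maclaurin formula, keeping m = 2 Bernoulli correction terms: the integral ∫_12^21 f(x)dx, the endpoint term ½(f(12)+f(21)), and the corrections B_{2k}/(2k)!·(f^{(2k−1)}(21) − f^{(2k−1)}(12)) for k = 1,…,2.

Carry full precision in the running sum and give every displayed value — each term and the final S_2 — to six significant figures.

S_2 ≈ 877173

∫_12^21 x^4 dx evaluates to 767054.
½[f(12) + f(21)] = ½[20736.0 + 194481] = 107608.
So far: 874662.
Order-1 term: 1/12 · (37044.0 − 6912.00) = 2511.00.
After k=1: 877173.
Order-2 term: −1/720 · (504.000 − 288.000) = -0.300000.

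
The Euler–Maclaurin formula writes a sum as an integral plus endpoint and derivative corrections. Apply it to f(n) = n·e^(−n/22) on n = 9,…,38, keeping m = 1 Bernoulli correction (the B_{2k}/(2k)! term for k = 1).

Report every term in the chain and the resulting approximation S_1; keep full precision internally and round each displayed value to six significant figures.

The integral term ∫_9^38 x·e^(−x/22) dx = 218.367.
½[f(9) + f(38)] = ½[5.97828 + 6.75521] = 6.36675.
Running total after boundary: 224.733.
Order-1 term: 1/12 · (-0.129286 − 0.392514) = -0.0434833.

S_1 ≈ 224.690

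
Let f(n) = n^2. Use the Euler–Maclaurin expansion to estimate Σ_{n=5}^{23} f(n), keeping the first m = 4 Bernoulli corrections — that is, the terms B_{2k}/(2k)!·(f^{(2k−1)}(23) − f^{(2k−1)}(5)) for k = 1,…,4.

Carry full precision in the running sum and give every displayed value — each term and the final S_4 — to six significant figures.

S_4 ≈ 4294.00

The integral term ∫_5^23 x^2 dx = 4014.00.
½[f(5) + f(23)] = ½[25.0000 + 529.000] = 277.000.
So far: 4291.00.
Correction k=1: B_{2}/2! · (f^{(1)}(23) − f^{(1)}(5)) = 1/12 · (46.0000 − 10.0000) = 3.00000.
After k=1: 4294.00.
Correction k=2: B_{4}/4! · (f^{(3)}(23) − f^{(3)}(5)) = −1/720 · (0.00000 − 0.00000) = 0.00000.
After k=2: 4294.00.
Correction k=3: B_{6}/6! · (f^{(5)}(23) − f^{(5)}(5)) = 1/30240 · (0.00000 − 0.00000) = 0.00000.
After k=3: 4294.00.
Correction k=4: B_{8}/8! · (f^{(7)}(23) − f^{(7)}(5)) = −1/1209600 · (0.00000 − 0.00000) = 0.00000.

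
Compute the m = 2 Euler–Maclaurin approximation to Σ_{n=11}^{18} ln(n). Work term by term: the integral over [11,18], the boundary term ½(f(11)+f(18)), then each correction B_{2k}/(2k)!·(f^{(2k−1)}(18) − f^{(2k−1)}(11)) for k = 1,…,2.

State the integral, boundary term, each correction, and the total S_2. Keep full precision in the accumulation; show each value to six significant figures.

∫_11^18 ln(x) dx evaluates to 18.6498.
Boundary: ½(f(11) + f(18)) = ½(2.39790 + 2.89037) = 2.64413.
Integral + boundary = 21.2940.
Correction k=1: B_{2}/2! · (f^{(1)}(18) − f^{(1)}(11)) = 1/12 · (0.0555556 − 0.0909091) = -0.00294613.
Running total after k=1: 21.2910.
Correction k=2: B_{4}/4! · (f^{(3)}(18) − f^{(3)}(11)) = −1/720 · (0.000342936 − 0.00150263) = 1.61069e-06.

S_2 ≈ 21.2910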